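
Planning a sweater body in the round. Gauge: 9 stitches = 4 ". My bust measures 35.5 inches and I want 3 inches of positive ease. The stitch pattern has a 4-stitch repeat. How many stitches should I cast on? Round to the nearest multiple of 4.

Cast on 88 stitches.

Finished = 35.5 + 3 = 38.5 inches.
9 / 4 = 2.25 sts/in.
38.5 × 2.25 = 86.62 sts.
Nearest multiple of 4: 88.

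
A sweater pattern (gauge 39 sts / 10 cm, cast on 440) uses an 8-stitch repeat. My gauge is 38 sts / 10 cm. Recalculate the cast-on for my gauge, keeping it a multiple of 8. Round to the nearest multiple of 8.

440 × 38 / 39 = 428.72.
Nearest multiple of 8: 432.

432 stitches.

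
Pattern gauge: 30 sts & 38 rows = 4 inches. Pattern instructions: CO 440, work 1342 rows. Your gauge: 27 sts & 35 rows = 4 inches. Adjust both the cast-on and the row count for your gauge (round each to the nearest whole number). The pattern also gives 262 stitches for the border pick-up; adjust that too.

Stitches: 440 × 27/30 = 396.00 → 396.
Rows: 1342 × 35/38 = 1236.05 → 1236.
border pick-up: 262 × 27/30 = 235.80 → 236.

Cast on 396 stitches; work 1236 rows; border pick-up 236 stitches.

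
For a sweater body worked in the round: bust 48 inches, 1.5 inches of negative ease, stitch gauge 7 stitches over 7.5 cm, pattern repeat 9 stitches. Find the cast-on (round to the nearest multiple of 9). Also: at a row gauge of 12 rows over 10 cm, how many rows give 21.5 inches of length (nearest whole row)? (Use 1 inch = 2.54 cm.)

Cast on 108 stitches; work 66 rows.

Finished = 48 − 1.5 = 46.5 inches.
46.5 inches × 2.54 = 118.11 cm.
7/7.5 = 0.933 sts per cm; 118.11 × 0.933 = 110.24 sts.
Nearest multiple of 9 → 108.
21.5 inches = 54.61 cm; × 1.2 = 65.53 → 66 rows.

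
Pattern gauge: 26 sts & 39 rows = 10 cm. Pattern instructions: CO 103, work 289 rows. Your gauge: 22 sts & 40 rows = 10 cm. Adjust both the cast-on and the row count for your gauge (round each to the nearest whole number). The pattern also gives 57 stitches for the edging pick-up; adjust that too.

Stitches: 103 × 22/26 = 87.15 → 87.
Rows: 289 × 40/39 = 296.41 → 296.
edging pick-up: 57 × 22/26 = 48.23 → 48.

Cast on 87 stitches; work 296 rows; edging pick-up 48 stitches.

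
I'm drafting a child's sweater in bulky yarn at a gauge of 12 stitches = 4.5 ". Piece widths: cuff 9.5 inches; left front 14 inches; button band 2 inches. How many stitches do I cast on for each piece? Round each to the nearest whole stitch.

cuff 25; left front 37; button band 5.

Rate = 12/4.5 = 2.667 sts per in.
cuff: 9.5 × 2.667 = 25.33 → 25.
left front: 14 × 2.667 = 37.33 → 37.
button band: 2 × 2.667 = 5.33 → 5.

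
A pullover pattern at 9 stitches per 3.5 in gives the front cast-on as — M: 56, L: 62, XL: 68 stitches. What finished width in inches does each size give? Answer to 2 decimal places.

9/3.5 = 2.571 sts per in.
M: 56 / 2.571 = 21.778 → 21.78 in.
L: 62 / 2.571 = 24.111 → 24.11 in.
XL: 68 / 2.571 = 26.444 → 26.44 in.

M 21.78 inches; L 24.11 inches; XL 26.44 inches.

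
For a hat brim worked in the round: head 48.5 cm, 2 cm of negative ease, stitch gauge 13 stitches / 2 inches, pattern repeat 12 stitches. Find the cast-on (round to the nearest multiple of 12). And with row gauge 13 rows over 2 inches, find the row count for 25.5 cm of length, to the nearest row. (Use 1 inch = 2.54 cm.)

Cast on 120 stitches; work 65 rows.

Finished = 48.5 − 2 = 46.5 cm.
46.5 cm × 1/2.54 = 18.31 inches.
13/2 = 6.5 sts per in; 18.31 × 6.5 = 119.00 sts.
Nearest multiple of 12 → 120.
25.5 cm = 10.04 inches; × 6.5 = 65.26 → 65 rows.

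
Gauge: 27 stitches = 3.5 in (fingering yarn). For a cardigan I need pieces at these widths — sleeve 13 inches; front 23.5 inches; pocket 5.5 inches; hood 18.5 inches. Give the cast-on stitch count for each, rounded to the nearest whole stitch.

sleeve 100; front 181; pocket 42; hood 143.

Rate = 27/3.5 = 7.714 sts per in.
sleeve: 13 × 7.714 = 100.29 → 100.
front: 23.5 × 7.714 = 181.29 → 181.
pocket: 5.5 × 7.714 = 42.43 → 42.
hood: 18.5 × 7.714 = 142.71 → 143.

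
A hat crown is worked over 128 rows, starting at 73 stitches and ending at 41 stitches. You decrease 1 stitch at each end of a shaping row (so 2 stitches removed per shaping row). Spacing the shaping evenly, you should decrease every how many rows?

Stitches to remove: |41 − 73| = 32.
Shaping rows needed: 32 / 2 = 16.
128 rows / 16 = every 8 rows.

Decrease every 8th row.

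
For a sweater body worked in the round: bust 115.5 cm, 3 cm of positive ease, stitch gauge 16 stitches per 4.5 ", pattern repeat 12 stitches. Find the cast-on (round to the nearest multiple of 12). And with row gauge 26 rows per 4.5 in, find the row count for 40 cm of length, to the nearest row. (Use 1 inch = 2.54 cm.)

Cast on 168 stitches; work 91 rows.

Finished = 115.5 + 3 = 118.5 cm.
118.5 cm × 1/2.54 = 46.65 inches.
16/4.5 = 3.556 sts per in; 46.65 × 3.556 = 165.88 sts.
Nearest multiple of 12 → 168.
40 cm = 15.75 inches; × 5.778 = 90.99 → 91 rows.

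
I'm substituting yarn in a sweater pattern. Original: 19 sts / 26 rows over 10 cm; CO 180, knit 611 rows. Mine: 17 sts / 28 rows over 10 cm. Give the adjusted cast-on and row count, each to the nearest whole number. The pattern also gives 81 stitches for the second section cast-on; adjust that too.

Stitches: 180 × 17/19 = 161.05 → 161.
Rows: 611 × 28/26 = 658.00 → 658.
second section cast-on: 81 × 17/19 = 72.47 → 72.

Cast on 161 stitches; work 658 rows; second section cast-on 72 stitches.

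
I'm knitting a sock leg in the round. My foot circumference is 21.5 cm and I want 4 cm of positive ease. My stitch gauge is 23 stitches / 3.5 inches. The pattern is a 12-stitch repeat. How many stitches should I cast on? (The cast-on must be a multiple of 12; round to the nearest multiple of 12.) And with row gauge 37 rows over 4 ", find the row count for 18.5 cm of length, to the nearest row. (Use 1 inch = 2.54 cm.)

Cast on 60 stitches; work 67 rows.

Finished = 21.5 + 4 = 25.5 cm.
25.5 cm × 1/2.54 = 10.04 inches.
23/3.5 = 6.571 sts per in; 10.04 × 6.571 = 65.97 sts.
Nearest multiple of 12 → 60.
18.5 cm = 7.28 inches; × 9.25 = 67.37 → 67 rows.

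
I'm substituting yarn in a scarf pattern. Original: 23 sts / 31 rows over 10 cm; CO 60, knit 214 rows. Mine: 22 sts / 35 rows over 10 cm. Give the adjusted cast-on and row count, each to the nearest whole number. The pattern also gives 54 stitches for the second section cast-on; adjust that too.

Stitches: 60 × 22/23 = 57.39 → 57.
Rows: 214 × 35/31 = 241.61 → 242.
second section cast-on: 54 × 22/23 = 51.65 → 52.

Cast on 57 stitches; work 242 rows; second section cast-on 52 stitches.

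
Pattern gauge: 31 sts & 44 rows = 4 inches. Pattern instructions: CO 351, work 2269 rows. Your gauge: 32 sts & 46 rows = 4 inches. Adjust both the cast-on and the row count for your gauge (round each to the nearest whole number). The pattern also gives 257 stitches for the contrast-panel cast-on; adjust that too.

Cast on 362 stitches; work 2372 rows; contrast-panel cast-on 265 stitches.

Stitches: 351 × 32/31 = 362.32 → 362.
Rows: 2269 × 46/44 = 2372.14 → 2372.
contrast-panel cast-on: 257 × 32/31 = 265.29 → 265.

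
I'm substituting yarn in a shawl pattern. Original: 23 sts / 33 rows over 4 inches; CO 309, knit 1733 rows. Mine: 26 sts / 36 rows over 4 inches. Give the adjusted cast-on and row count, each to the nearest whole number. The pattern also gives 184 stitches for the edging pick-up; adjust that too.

Stitches: 309 × 26/23 = 349.30 → 349.
Rows: 1733 × 36/33 = 1890.55 → 1891.
edging pick-up: 184 × 26/23 = 208.00 → 208.

Cast on 349 stitches; work 1891 rows; edging pick-up 208 stitches.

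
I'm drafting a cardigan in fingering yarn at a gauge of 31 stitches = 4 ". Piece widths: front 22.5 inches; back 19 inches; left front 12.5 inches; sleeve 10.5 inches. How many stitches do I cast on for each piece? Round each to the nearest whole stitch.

front 174; back 147; left front 97; sleeve 81.

Rate = 31/4 = 7.75 sts per in.
front: 22.5 × 7.75 = 174.38 → 174.
back: 19 × 7.75 = 147.25 → 147.
left front: 12.5 × 7.75 = 96.88 → 97.
sleeve: 10.5 × 7.75 = 81.38 → 81.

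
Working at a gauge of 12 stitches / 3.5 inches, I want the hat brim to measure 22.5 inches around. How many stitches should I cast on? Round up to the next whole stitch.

12 stitches / 3.5 in = 3.429 stitches per inch.
22.5 × 3.429 = 77.14 stitches.
Round up → 78.

CO 78 sts.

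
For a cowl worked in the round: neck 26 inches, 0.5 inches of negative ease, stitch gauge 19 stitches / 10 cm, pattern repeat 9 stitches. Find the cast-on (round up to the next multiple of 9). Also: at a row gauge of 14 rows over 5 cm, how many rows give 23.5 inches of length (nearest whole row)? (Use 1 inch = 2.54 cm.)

Finished = 26 − 0.5 = 25.5 inches.
25.5 inches × 2.54 = 64.77 cm.
19/10 = 1.9 sts per cm; 64.77 × 1.9 = 123.06 sts.
Next multiple of 9 → 126.
23.5 inches = 59.69 cm; × 2.8 = 167.13 → 167 rows.

Cast on 126 stitches; work 167 rows.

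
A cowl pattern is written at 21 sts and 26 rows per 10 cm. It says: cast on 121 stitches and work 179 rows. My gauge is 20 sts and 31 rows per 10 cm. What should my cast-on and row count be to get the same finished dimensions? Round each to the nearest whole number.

Cast on 115 stitches; work 213 rows.

Stitches: 121 × 20/21 = 115.24 → 115.
Rows: 179 × 31/26 = 213.42 → 213.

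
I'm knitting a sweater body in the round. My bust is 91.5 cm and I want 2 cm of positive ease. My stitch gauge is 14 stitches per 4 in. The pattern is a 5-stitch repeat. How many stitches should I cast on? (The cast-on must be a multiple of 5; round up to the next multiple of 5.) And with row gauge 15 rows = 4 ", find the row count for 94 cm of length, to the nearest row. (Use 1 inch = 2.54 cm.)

Cast on 130 stitches; work 139 rows.

Finished = 91.5 + 2 = 93.5 cm.
93.5 cm × 1/2.54 = 36.81 inches.
14/4 = 3.5 sts per in; 36.81 × 3.5 = 128.84 sts.
Next multiple of 5 → 130.
94 cm = 37.01 inches; × 3.75 = 138.78 → 139 rows.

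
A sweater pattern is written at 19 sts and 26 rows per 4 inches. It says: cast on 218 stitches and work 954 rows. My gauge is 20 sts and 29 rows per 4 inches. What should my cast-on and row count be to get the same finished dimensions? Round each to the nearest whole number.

Stitches: 218 × 20/19 = 229.47 → 229.
Rows: 954 × 29/26 = 1064.08 → 1064.

Cast on 229 stitches; work 1064 rows.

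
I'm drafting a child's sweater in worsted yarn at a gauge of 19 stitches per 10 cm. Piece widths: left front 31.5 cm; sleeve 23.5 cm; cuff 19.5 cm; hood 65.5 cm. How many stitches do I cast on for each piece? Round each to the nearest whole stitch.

left front 60; sleeve 45; cuff 37; hood 124.

Rate = 19/10 = 1.9 sts per cm.
left front: 31.5 × 1.9 = 59.85 → 60.
sleeve: 23.5 × 1.9 = 44.65 → 45.
cuff: 19.5 × 1.9 = 37.05 → 37.
hood: 65.5 × 1.9 = 124.45 → 124.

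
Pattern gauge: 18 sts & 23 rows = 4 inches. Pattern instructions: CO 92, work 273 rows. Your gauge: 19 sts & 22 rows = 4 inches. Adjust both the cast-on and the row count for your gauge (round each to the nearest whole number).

Cast on 97 stitches; work 261 rows.

Stitches: 92 × 19/18 = 97.11 → 97.
Rows: 273 × 22/23 = 261.13 → 261.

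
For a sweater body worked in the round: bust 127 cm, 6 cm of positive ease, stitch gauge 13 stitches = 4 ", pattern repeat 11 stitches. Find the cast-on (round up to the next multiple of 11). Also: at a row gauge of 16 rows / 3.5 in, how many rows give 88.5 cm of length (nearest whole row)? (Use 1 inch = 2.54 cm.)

Finished = 127 + 6 = 133 cm.
133 cm × 1/2.54 = 52.36 inches.
13/4 = 3.25 sts per in; 52.36 × 3.25 = 170.18 sts.
Next multiple of 11 → 176.
88.5 cm = 34.84 inches; × 4.571 = 159.28 → 159 rows.

Cast on 176 stitches; work 159 rows.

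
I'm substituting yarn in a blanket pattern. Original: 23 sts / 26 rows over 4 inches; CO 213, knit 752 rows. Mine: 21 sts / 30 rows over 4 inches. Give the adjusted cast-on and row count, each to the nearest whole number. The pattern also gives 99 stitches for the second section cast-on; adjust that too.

Stitches: 213 × 21/23 = 194.48 → 194.
Rows: 752 × 30/26 = 867.69 → 868.
second section cast-on: 99 × 21/23 = 90.39 → 90.

Cast on 194 stitches; work 868 rows; second section cast-on 90 stitches.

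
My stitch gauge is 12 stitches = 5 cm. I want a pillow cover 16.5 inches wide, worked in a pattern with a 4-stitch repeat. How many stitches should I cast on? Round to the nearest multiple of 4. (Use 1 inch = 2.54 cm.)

16.5 in = 16.5 × 2.54 = 41.91 cm.
12 / 5 = 2.4 sts/cm.
41.91 × 2.4 = 100.58 sts.
→ 100.

CO 100 sts.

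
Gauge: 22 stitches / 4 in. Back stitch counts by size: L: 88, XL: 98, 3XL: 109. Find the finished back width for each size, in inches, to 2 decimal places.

L 16.00 inches; XL 17.82 inches; 3XL 19.82 inches.

22/4 = 5.5 sts per in.
L: 88 / 5.5 = 16.000 → 16.00 in.
XL: 98 / 5.5 = 17.818 → 17.82 in.
3XL: 109 / 5.5 = 19.818 → 19.82 in.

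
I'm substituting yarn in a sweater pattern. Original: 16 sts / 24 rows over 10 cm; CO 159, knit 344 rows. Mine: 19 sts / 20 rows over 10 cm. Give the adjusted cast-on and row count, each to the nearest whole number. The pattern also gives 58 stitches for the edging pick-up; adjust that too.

Stitches: 159 × 19/16 = 188.81 → 189.
Rows: 344 × 20/24 = 286.67 → 287.
edging pick-up: 58 × 19/16 = 68.88 → 69.

Cast on 189 stitches; work 287 rows; edging pick-up 69 stitches.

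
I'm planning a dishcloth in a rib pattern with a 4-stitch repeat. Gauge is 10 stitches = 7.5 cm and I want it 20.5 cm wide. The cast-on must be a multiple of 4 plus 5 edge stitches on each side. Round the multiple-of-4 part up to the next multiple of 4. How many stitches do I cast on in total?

10 / 7.5 = 1.333 sts per cm.
20.5 × 1.333 = 27.33 sts.
Less 10 edge sts → 17.33 for the repeat.
Next multiple of 4: 20.
Add back 10 edge sts → 30.

Cast on 30 stitches.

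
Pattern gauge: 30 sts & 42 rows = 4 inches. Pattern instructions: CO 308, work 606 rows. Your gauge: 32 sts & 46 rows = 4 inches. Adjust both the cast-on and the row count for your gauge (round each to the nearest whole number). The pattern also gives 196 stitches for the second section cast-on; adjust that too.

Cast on 329 stitches; work 664 rows; second section cast-on 209 stitches.

Stitches: 308 × 32/30 = 328.53 → 329.
Rows: 606 × 46/42 = 663.71 → 664.
second section cast-on: 196 × 32/30 = 209.07 → 209.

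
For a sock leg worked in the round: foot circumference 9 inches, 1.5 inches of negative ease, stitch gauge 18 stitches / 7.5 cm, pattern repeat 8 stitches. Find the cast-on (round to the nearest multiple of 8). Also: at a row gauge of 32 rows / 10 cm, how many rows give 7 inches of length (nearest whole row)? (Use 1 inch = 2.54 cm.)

Finished = 9 − 1.5 = 7.5 inches.
7.5 inches × 2.54 = 19.05 cm.
18/7.5 = 2.4 sts per cm; 19.05 × 2.4 = 45.72 sts.
Nearest multiple of 8 → 48.
7 inches = 17.78 cm; × 3.2 = 56.90 → 57 rows.

Cast on 48 stitches; work 57 rows.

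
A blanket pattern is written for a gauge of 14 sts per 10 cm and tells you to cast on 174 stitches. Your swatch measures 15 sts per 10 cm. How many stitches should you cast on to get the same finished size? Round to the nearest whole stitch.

Scale factor = 15 / 14 = 1.071.
174 × 15 / 14 = 186.43 sts.
→ 186 sts.

Cast on 186 stitches.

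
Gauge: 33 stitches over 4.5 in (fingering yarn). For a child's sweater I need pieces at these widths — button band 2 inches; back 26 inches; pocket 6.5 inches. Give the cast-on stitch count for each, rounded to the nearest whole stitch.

Rate = 33/4.5 = 7.333 sts per in.
button band: 2 × 7.333 = 14.67 → 15.
back: 26 × 7.333 = 190.67 → 191.
pocket: 6.5 × 7.333 = 47.67 → 48.

button band 15; back 191; pocket 48.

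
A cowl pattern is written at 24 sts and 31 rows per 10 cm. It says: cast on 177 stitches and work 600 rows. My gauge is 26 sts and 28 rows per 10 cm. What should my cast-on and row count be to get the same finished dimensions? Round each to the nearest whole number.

Cast on 192 stitches; work 542 rows.

Stitches: 177 × 26/24 = 191.75 → 192.
Rows: 600 × 28/31 = 541.94 → 542.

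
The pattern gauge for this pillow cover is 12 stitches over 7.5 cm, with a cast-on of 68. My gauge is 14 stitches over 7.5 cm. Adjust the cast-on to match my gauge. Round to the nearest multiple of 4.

Scale factor = 14 / 12 = 1.167.
68 × 14 / 12 = 79.33 sts.
→ 80 sts.

80 stitches.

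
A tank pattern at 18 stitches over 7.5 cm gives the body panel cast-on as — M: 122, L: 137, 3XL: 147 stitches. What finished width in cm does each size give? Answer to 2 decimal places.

M 50.83 cm; L 57.08 cm; 3XL 61.25 cm.

18/7.5 = 2.4 sts per cm.
M: 122 / 2.4 = 50.833 → 50.83 cm.
L: 137 / 2.4 = 57.083 → 57.08 cm.
3XL: 147 / 2.4 = 61.250 → 61.25 cm.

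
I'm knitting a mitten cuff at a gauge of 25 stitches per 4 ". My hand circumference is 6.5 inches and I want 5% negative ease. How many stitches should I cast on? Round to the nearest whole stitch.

CO 39 sts.

Finished = 6.5 × 0.95 = 6.17 in.
25 / 4 = 6.25 sts per inch.
6.17 × 6.25 = 38.59 sts.
→ 39 sts.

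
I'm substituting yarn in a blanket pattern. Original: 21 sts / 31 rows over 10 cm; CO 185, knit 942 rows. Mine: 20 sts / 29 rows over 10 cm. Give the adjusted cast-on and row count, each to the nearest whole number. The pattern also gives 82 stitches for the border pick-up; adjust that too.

Stitches: 185 × 20/21 = 176.19 → 176.
Rows: 942 × 29/31 = 881.23 → 881.
border pick-up: 82 × 20/21 = 78.10 → 78.

Cast on 176 stitches; work 881 rows; border pick-up 78 stitches.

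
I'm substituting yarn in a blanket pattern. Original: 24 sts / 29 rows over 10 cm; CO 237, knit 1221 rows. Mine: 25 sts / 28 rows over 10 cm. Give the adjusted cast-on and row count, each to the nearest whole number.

Cast on 247 stitches; work 1179 rows.

Stitches: 237 × 25/24 = 246.88 → 247.
Rows: 1221 × 28/29 = 1178.90 → 1179.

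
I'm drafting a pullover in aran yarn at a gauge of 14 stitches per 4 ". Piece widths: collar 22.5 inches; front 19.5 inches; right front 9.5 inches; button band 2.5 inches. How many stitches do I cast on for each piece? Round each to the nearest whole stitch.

Rate = 14/4 = 3.5 sts per in.
collar: 22.5 × 3.5 = 78.75 → 79.
front: 19.5 × 3.5 = 68.25 → 68.
right front: 9.5 × 3.5 = 33.25 → 33.
button band: 2.5 × 3.5 = 8.75 → 9.

collar 79; front 68; right front 33; button band 9.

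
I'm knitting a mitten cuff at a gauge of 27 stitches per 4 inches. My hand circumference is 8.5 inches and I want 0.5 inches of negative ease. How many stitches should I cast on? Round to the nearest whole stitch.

CO 54 sts.

Finished = 8.5 − 0.5 = 8 in.
27 / 4 = 6.75 sts per inch.
8.00 × 6.75 = 54.00 sts.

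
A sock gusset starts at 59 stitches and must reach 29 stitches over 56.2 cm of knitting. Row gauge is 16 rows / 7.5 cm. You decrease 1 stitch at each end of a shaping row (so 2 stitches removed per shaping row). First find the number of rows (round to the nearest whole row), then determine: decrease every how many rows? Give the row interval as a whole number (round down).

Decrease every 8th row.

Rows = 56.2 × 2.133 = 119.9 → 120 rows.
Stitches to remove: 30 → 15 shaping rows (at 2 st each).
120 / 15 = 8.00 → every 8 rows.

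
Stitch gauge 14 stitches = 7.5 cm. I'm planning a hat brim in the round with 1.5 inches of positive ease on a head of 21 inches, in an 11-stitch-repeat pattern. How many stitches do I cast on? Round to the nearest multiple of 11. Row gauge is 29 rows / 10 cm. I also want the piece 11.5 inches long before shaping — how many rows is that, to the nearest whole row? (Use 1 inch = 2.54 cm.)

Cast on 110 stitches; work 85 rows.

Finished = 21 + 1.5 = 22.5 inches.
22.5 inches × 2.54 = 57.15 cm.
14/7.5 = 1.867 sts per cm; 57.15 × 1.867 = 106.68 sts.
Nearest multiple of 11 → 110.
11.5 inches = 29.21 cm; × 2.9 = 84.71 → 85 rows.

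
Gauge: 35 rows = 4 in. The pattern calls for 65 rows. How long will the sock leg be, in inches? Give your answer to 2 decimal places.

35 rows / 4 inch = 8.75 rows per inch.
65 / 8.75 = 7.429 inches.

7.43 inches.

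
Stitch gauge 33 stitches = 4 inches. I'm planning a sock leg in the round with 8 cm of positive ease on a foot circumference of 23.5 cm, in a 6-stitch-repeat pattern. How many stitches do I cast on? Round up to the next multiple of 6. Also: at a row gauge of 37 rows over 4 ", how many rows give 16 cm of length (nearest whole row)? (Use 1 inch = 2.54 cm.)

Finished = 23.5 + 8 = 31.5 cm.
31.5 cm × 1/2.54 = 12.40 inches.
33/4 = 8.25 sts per in; 12.40 × 8.25 = 102.31 sts.
Next multiple of 6 → 108.
16 cm = 6.30 inches; × 9.25 = 58.27 → 58 rows.

Cast on 108 stitches; work 58 rows.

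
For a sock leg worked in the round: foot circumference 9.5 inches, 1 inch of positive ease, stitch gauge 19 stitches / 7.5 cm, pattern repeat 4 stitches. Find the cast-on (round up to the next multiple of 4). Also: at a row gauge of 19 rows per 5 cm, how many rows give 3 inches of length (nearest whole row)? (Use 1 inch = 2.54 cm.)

Finished = 9.5 + 1 = 10.5 inches.
10.5 inches × 2.54 = 26.67 cm.
19/7.5 = 2.533 sts per cm; 26.67 × 2.533 = 67.56 sts.
Next multiple of 4 → 68.
3 inches = 7.62 cm; × 3.8 = 28.96 → 29 rows.

Cast on 68 stitches; work 29 rows.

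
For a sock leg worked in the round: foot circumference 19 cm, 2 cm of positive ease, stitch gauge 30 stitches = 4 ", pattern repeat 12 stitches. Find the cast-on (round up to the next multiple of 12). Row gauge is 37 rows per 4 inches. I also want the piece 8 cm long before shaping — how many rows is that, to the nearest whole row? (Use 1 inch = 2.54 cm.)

Finished = 19 + 2 = 21 cm.
21 cm × 1/2.54 = 8.27 inches.
30/4 = 7.5 sts per in; 8.27 × 7.5 = 62.01 sts.
Next multiple of 12 → 72.
8 cm = 3.15 inches; × 9.25 = 29.13 → 29 rows.

Cast on 72 stitches; work 29 rows.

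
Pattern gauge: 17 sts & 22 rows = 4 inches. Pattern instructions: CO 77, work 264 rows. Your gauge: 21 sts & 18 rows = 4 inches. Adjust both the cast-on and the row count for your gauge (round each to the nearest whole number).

Stitches: 77 × 21/17 = 95.12 → 95.
Rows: 264 × 18/22 = 216.00 → 216.

Cast on 95 stitches; work 216 rows.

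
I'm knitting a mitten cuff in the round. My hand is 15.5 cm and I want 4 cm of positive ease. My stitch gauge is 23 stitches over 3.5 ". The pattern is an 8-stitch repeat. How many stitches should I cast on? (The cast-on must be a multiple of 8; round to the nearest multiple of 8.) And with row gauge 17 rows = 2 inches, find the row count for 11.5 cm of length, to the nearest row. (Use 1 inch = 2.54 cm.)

Finished = 15.5 + 4 = 19.5 cm.
19.5 cm × 1/2.54 = 7.68 inches.
23/3.5 = 6.571 sts per in; 7.68 × 6.571 = 50.45 sts.
Nearest multiple of 8 → 48.
11.5 cm = 4.53 inches; × 8.5 = 38.48 → 38 rows.

Cast on 48 stitches; work 38 rows.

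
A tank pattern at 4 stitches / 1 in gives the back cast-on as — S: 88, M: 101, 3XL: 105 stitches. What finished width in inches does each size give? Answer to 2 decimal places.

4/1 = 4 sts per in.
S: 88 / 4 = 22.000 → 22.00 in.
M: 101 / 4 = 25.250 → 25.25 in.
3XL: 105 / 4 = 26.250 → 26.25 in.

S 22.00 inches; M 25.25 inches; 3XL 26.25 inches.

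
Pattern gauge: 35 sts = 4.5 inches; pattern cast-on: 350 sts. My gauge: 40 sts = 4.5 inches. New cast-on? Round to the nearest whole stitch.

CO 400 sts.

Scale factor = 40 / 35 = 1.143.
350 × 40 / 35 = 400.00 sts.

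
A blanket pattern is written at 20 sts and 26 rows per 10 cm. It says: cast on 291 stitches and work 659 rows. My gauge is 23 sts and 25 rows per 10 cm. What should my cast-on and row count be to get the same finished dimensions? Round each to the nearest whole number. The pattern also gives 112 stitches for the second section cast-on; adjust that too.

Stitches: 291 × 23/20 = 334.65 → 335.
Rows: 659 × 25/26 = 633.65 → 634.
second section cast-on: 112 × 23/20 = 128.80 → 129.

Cast on 335 stitches; work 634 rows; second section cast-on 129 stitches.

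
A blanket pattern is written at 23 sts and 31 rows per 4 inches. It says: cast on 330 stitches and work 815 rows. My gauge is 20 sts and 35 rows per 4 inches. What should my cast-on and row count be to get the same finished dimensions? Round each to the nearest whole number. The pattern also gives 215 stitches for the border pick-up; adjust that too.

Cast on 287 stitches; work 920 rows; border pick-up 187 stitches.

Stitches: 330 × 20/23 = 286.96 → 287.
Rows: 815 × 35/31 = 920.16 → 920.
border pick-up: 215 × 20/23 = 186.96 → 187.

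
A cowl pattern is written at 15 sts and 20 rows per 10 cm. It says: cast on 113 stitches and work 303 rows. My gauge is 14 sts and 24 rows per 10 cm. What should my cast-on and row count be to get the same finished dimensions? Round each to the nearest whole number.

Cast on 105 stitches; work 364 rows.

Stitches: 113 × 14/15 = 105.47 → 105.
Rows: 303 × 24/20 = 363.60 → 364.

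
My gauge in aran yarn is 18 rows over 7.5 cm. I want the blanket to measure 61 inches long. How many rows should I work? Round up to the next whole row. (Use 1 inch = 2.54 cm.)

61 in = 154.94 cm.
18 rows / 7.5 cm = 2.4 rows per cm.
154.94 × 2.4 = 371.86 rows.
Round up → 372.

Knit 372 rows.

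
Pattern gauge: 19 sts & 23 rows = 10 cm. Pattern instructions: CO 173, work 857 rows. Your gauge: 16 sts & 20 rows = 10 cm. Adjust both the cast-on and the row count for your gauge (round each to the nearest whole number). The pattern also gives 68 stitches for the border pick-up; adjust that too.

Stitches: 173 × 16/19 = 145.68 → 146.
Rows: 857 × 20/23 = 745.22 → 745.
border pick-up: 68 × 16/19 = 57.26 → 57.

Cast on 146 stitches; work 745 rows; border pick-up 57 stitches.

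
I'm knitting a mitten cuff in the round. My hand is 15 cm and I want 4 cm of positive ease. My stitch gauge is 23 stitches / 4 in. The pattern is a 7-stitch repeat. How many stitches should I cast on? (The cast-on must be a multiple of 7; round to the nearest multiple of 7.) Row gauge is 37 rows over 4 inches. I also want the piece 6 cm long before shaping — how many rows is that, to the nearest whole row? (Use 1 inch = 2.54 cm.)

Finished = 15 + 4 = 19 cm.
19 cm × 1/2.54 = 7.48 inches.
23/4 = 5.75 sts per in; 7.48 × 5.75 = 43.01 sts.
Nearest multiple of 7 → 42.
6 cm = 2.36 inches; × 9.25 = 21.85 → 22 rows.

Cast on 42 stitches; work 22 rows.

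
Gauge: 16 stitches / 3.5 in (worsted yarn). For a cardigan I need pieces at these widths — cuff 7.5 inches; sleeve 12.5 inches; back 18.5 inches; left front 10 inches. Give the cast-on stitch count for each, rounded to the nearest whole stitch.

cuff 34; sleeve 57; back 85; left front 46.

Rate = 16/3.5 = 4.571 sts per in.
cuff: 7.5 × 4.571 = 34.29 → 34.
sleeve: 12.5 × 4.571 = 57.14 → 57.
back: 18.5 × 4.571 = 84.57 → 85.
left front: 10 × 4.571 = 45.71 → 46.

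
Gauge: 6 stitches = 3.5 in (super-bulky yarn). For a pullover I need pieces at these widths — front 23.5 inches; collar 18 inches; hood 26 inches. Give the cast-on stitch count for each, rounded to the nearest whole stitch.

Rate = 6/3.5 = 1.714 sts per in.
front: 23.5 × 1.714 = 40.29 → 40.
collar: 18 × 1.714 = 30.86 → 31.
hood: 26 × 1.714 = 44.57 → 45.

front 40; collar 31; hood 45.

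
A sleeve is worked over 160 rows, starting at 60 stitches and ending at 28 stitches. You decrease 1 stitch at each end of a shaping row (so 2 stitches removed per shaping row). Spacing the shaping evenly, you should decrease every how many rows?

Stitches to remove: |28 − 60| = 32.
Shaping rows needed: 32 / 2 = 16.
160 rows / 16 = every 10 rows.

Decrease every 10th row.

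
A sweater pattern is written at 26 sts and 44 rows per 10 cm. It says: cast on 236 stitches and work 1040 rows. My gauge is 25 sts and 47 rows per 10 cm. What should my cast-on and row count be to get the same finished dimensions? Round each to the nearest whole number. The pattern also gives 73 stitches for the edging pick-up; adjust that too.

Stitches: 236 × 25/26 = 226.92 → 227.
Rows: 1040 × 47/44 = 1110.91 → 1111.
edging pick-up: 73 × 25/26 = 70.19 → 70.

Cast on 227 stitches; work 1111 rows; edging pick-up 70 stitches.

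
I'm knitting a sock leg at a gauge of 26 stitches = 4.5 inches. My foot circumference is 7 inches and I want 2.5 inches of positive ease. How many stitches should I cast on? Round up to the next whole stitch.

Finished = 7 + 2.5 = 9.5 in.
26 / 4.5 = 5.778 sts per inch.
9.50 × 5.778 = 54.89 sts.
→ 55 sts.

55 stitches.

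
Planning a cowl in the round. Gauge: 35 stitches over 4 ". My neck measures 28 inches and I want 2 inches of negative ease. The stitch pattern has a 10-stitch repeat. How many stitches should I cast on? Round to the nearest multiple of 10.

230 stitches.

Finished = 28 − 2 = 26 inches.
35 / 4 = 8.75 sts/in.
26 × 8.75 = 227.50 sts.
Nearest multiple of 10: 230.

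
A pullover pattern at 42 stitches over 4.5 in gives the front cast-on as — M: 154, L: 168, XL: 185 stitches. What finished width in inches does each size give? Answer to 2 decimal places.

42/4.5 = 9.333 sts per in.
M: 154 / 9.333 = 16.500 → 16.50 in.
L: 168 / 9.333 = 18.000 → 18.00 in.
XL: 185 / 9.333 = 19.821 → 19.82 in.

M 16.50 inches; L 18.00 inches; XL 19.82 inches.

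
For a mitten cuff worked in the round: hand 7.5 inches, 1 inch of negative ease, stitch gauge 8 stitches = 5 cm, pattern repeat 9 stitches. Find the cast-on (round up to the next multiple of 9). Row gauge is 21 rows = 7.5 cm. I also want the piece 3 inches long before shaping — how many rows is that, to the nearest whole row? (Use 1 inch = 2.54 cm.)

Cast on 27 stitches; work 21 rows.

Finished = 7.5 − 1 = 6.5 inches.
6.5 inches × 2.54 = 16.51 cm.
8/5 = 1.6 sts per cm; 16.51 × 1.6 = 26.42 sts.
Next multiple of 9 → 27.
3 inches = 7.62 cm; × 2.8 = 21.34 → 21 rows.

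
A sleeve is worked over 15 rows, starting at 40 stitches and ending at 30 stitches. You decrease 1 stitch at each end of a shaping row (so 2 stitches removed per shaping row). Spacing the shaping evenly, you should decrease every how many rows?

Stitches to remove: |30 − 40| = 10.
Shaping rows needed: 10 / 2 = 5.
15 rows / 5 = every 3 rows.

Decrease every 3rd row.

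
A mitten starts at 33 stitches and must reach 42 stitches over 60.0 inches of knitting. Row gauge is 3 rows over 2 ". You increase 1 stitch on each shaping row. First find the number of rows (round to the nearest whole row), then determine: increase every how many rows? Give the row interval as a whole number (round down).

Increase every 10th row.

Rows = 60.0 × 1.5 = 90.0 → 90 rows.
Stitches to add: 9 → 9 shaping rows (at 1 st each).
90 / 9 = 10.00 → every 10 rows.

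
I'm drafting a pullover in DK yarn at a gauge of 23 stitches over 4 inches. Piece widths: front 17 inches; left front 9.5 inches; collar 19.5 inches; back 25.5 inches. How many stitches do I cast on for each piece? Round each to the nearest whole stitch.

Rate = 23/4 = 5.75 sts per in.
front: 17 × 5.75 = 97.75 → 98.
left front: 9.5 × 5.75 = 54.62 → 55.
collar: 19.5 × 5.75 = 112.12 → 112.
back: 25.5 × 5.75 = 146.62 → 147.

front 98; left front 55; collar 112; back 147.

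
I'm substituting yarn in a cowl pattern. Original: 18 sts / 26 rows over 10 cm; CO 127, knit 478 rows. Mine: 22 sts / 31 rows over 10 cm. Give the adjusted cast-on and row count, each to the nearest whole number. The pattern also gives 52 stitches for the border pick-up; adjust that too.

Stitches: 127 × 22/18 = 155.22 → 155.
Rows: 478 × 31/26 = 569.92 → 570.
border pick-up: 52 × 22/18 = 63.56 → 64.

Cast on 155 stitches; work 570 rows; border pick-up 64 stitches.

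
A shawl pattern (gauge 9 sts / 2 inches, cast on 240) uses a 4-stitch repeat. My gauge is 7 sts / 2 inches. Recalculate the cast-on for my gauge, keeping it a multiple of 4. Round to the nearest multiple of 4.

240 × 7 / 9 = 186.67.
Nearest multiple of 4: 188.

CO 188 sts.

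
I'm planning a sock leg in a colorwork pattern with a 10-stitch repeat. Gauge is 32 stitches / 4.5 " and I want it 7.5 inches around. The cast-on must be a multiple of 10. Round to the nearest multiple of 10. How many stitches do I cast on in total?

32 / 4.5 = 7.111 sts per inch.
7.5 × 7.111 = 53.33 sts.
Nearest multiple of 10: 50.

Cast on 50 stitches.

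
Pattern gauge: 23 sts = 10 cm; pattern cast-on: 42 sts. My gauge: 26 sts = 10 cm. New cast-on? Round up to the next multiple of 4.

Cast on 48 stitches.

Scale factor = 26 / 23 = 1.130.
42 × 26 / 23 = 47.48 sts.
→ 48 sts.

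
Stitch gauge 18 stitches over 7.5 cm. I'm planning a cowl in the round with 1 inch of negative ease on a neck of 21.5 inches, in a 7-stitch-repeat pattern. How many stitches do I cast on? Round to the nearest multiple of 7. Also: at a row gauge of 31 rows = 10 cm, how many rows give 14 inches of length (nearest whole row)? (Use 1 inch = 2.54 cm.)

Finished = 21.5 − 1 = 20.5 inches.
20.5 inches × 2.54 = 52.07 cm.
18/7.5 = 2.4 sts per cm; 52.07 × 2.4 = 124.97 sts.
Nearest multiple of 7 → 126.
14 inches = 35.56 cm; × 3.1 = 110.24 → 110 rows.

Cast on 126 stitches; work 110 rows.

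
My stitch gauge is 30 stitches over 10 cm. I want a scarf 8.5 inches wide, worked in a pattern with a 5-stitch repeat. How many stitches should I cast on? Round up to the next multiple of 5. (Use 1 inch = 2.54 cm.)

CO 65 sts.

8.5 in = 8.5 × 2.54 = 21.59 cm.
30 / 10 = 3 sts/cm.
21.59 × 3 = 64.77 sts.
→ 65.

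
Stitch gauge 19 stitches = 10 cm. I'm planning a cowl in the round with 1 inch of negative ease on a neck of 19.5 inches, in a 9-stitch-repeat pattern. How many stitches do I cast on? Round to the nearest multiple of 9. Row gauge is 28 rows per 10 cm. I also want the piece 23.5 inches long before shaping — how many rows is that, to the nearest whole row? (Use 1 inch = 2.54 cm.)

Finished = 19.5 − 1 = 18.5 inches.
18.5 inches × 2.54 = 46.99 cm.
19/10 = 1.9 sts per cm; 46.99 × 1.9 = 89.28 sts.
Nearest multiple of 9 → 90.
23.5 inches = 59.69 cm; × 2.8 = 167.13 → 167 rows.

Cast on 90 stitches; work 167 rows.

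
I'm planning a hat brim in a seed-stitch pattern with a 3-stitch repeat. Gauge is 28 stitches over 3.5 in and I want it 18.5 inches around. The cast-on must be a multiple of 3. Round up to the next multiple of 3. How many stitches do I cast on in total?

Cast on 150 stitches.

28 / 3.5 = 8 sts per inch.
18.5 × 8 = 148.00 sts.
Next multiple of 3: 150.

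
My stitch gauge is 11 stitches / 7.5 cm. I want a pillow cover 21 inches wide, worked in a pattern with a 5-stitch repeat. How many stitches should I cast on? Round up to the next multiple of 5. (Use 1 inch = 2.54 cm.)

CO 80 sts.

21 in = 21 × 2.54 = 53.34 cm.
11 / 7.5 = 1.467 sts/cm.
53.34 × 1.467 = 78.23 sts.
→ 80.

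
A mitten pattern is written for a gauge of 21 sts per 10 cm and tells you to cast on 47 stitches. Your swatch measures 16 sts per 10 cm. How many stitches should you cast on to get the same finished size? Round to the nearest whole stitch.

Scale factor = 16 / 21 = 0.762.
47 × 16 / 21 = 35.81 sts.
→ 36 sts.

36 stitches.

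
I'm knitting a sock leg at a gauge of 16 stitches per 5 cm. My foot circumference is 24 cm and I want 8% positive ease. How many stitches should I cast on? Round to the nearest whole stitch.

Finished = 24 × 1.08 = 25.92 cm.
16 / 5 = 3.2 sts per cm.
25.92 × 3.2 = 82.94 sts.
→ 83 sts.

Cast on 83 stitches.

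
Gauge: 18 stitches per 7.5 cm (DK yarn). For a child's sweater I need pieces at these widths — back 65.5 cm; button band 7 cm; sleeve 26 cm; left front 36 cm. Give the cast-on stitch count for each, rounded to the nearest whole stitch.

Rate = 18/7.5 = 2.4 sts per cm.
back: 65.5 × 2.4 = 157.20 → 157.
button band: 7 × 2.4 = 16.80 → 17.
sleeve: 26 × 2.4 = 62.40 → 62.
left front: 36 × 2.4 = 86.40 → 86.

back 157; button band 17; sleeve 62; left front 86.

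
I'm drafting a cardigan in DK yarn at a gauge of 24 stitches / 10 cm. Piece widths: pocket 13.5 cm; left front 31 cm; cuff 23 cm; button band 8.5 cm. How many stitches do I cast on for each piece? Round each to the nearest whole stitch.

Rate = 24/10 = 2.4 sts per cm.
pocket: 13.5 × 2.4 = 32.40 → 32.
left front: 31 × 2.4 = 74.40 → 74.
cuff: 23 × 2.4 = 55.20 → 55.
button band: 8.5 × 2.4 = 20.40 → 20.

pocket 32; left front 74; cuff 55; button band 20.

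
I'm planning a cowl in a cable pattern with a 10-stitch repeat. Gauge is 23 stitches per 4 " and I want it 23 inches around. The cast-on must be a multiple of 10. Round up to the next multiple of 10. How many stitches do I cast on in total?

Cast on 140 stitches.

23 / 4 = 5.75 sts per inch.
23 × 5.75 = 132.25 sts.
Next multiple of 10: 140.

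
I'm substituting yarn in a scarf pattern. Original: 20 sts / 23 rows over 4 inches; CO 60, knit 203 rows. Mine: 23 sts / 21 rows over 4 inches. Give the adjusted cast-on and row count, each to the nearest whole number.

Stitches: 60 × 23/20 = 69.00 → 69.
Rows: 203 × 21/23 = 185.35 → 185.

Cast on 69 stitches; work 185 rows.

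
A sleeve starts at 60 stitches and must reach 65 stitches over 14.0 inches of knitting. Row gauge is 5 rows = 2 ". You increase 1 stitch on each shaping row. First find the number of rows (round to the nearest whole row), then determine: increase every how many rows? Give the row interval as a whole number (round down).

Increase every 7th row.

Rows = 14.0 × 2.5 = 35.0 → 35 rows.
Stitches to add: 5 → 5 shaping rows (at 1 st each).
35 / 5 = 7.00 → every 7 rows.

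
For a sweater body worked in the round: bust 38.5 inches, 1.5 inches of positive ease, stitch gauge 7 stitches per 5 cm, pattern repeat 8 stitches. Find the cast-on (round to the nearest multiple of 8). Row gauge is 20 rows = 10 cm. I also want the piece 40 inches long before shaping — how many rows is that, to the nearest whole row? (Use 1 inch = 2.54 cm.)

Finished = 38.5 + 1.5 = 40 inches.
40 inches × 2.54 = 101.60 cm.
7/5 = 1.4 sts per cm; 101.60 × 1.4 = 142.24 sts.
Nearest multiple of 8 → 144.
40 inches = 101.60 cm; × 2 = 203.20 → 203 rows.

Cast on 144 stitches; work 203 rows.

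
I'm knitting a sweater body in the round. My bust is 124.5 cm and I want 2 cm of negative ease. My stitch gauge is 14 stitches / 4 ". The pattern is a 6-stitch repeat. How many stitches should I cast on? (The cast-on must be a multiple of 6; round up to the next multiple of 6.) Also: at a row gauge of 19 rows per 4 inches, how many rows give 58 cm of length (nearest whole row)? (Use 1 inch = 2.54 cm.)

Cast on 174 stitches; work 108 rows.

Finished = 124.5 − 2 = 122.5 cm.
122.5 cm × 1/2.54 = 48.23 inches.
14/4 = 3.5 sts per in; 48.23 × 3.5 = 168.80 sts.
Next multiple of 6 → 174.
58 cm = 22.83 inches; × 4.75 = 108.46 → 108 rows.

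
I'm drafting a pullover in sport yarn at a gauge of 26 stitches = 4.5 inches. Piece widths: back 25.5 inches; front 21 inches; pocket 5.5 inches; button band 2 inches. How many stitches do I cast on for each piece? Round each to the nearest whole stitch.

Rate = 26/4.5 = 5.778 sts per in.
back: 25.5 × 5.778 = 147.33 → 147.
front: 21 × 5.778 = 121.33 → 121.
pocket: 5.5 × 5.778 = 31.78 → 32.
button band: 2 × 5.778 = 11.56 → 12.

back 147; front 121; pocket 32; button band 12.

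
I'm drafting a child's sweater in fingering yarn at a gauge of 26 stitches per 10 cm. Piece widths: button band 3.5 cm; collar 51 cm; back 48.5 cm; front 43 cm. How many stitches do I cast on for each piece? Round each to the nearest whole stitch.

button band 9; collar 133; back 126; front 112.

Rate = 26/10 = 2.6 sts per cm.
button band: 3.5 × 2.6 = 9.10 → 9.
collar: 51 × 2.6 = 132.60 → 133.
back: 48.5 × 2.6 = 126.10 → 126.
front: 43 × 2.6 = 111.80 → 112.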